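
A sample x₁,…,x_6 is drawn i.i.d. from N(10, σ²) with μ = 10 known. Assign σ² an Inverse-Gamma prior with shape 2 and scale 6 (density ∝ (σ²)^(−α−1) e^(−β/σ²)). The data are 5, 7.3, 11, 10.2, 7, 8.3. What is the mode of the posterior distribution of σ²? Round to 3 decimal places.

Sum of squared deviations about the known mean: SS = (5−10)² + (7.3−10)² + (11−10)² + (10.2−10)² + (7−10)² + (8.3−10)² = 45.22.
The Normal likelihood contributes (σ²)^(−n/2) exp(−SS/(2σ²)), so the posterior is Inverse-Gamma(α + n/2, β + SS/2) = Inverse-Gamma(5, 28.61).
The mode of Inverse-Gamma(a, b) is b/(a+1) = 28.61/6 ≈ 4.768.

σ̂²_MAP = 4.768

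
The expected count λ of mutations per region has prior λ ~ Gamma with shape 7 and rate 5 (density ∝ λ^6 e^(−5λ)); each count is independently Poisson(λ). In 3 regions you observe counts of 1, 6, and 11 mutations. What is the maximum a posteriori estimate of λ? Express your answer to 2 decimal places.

λ̂_MAP = 3.00

Σxᵢ = 1+6+11 = 18, with n = 3.
Posterior ∝ λ^6e^(−5λ) · λ^18e^(−3λ) = λ^24e^(−8λ), i.e. Gamma(shape=25, rate=8).
The mode of a Gamma(a, b) with a ≥ 1 (shape–rate) is (a−1)/b = 24/8 ≈ 3.00.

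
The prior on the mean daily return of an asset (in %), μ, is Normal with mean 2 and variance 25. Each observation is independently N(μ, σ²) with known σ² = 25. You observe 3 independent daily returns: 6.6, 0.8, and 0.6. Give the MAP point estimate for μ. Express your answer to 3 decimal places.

n = 3; x̄ = (6.6 + 0.8 + 0.6)/3 = 8/3 = 8/3 ≈ 2.6667.
For a Normal prior and Normal likelihood with known variance, the posterior is Normal; its mode equals its mean, the precision-weighted average.
Prior precision 1/σ₀² = 1/25 = 0.04; data precision n/σ² = 3/25 = 0.12.
μ̂ = (0.04·2 + 0.12·(8/3)) / (0.04 + 0.12) = 0.4/0.16 = 2.500.

μ̂_MAP = 2.500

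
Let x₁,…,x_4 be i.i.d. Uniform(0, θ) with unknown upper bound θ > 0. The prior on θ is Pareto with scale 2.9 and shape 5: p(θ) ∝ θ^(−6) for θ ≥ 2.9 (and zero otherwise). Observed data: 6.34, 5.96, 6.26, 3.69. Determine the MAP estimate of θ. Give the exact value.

The Uniform(0, θ) likelihood is θ^(−n) for θ ≥ max(xᵢ), zero otherwise. Here max(xᵢ) = 6.34.
Posterior ∝ θ^(−6) · θ^(−4) = θ^(−10) on θ ≥ max(2.9, 6.34) = 6.34.
This density is strictly decreasing in θ, so the posterior mode lies at the lower boundary of the support.

θ̂_MAP = 6.34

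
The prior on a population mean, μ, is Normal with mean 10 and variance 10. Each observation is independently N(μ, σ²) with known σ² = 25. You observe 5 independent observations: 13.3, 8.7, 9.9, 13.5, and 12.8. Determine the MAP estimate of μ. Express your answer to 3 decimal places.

μ̂_MAP = 11.093

n = 5; x̄ = (13.3 + 8.7 + 9.9 + 13.5 + 12.8)/5 = 58.2/5 = 11.64.
For a Normal prior and Normal likelihood with known variance, the posterior is Normal; its mode equals its mean, the precision-weighted average.
Prior precision 1/σ₀² = 1/10 = 0.1; data precision n/σ² = 5/25 = 0.2.
μ̂ = (0.1·10 + 0.2·11.64) / (0.1 + 0.2) = 3.328/0.3 = 832/75 ≈ 11.093.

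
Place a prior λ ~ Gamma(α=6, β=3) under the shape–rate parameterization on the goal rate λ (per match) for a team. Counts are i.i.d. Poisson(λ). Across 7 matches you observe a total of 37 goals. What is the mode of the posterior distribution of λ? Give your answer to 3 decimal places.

Σxᵢ = 37, n = 7.
Posterior ∝ λ^5e^(−3λ) · λ^37e^(−7λ) = λ^42e^(−10λ), i.e. Gamma(shape=43, rate=10).
The mode of a Gamma(a, b) with a ≥ 1 (shape–rate) is (a−1)/b = 42/10 ≈ 4.200.

λ̂_MAP = 4.200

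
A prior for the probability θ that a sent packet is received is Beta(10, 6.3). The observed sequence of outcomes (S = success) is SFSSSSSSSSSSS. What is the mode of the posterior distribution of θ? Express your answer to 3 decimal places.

Prior: Beta(10, 6.3).
Data: 12 successes in 13 trials (from the sequence). The binomial likelihood contributes θ^12(1−θ)^1, so the posterior is Beta(10+12, 6.3+1) = Beta(22, 7.3).
For Beta(a, b) with a, b > 1 the mode is (a−1)/(a+b−2) = 21/27.3 ≈ 0.769.

θ̂_MAP = 0.769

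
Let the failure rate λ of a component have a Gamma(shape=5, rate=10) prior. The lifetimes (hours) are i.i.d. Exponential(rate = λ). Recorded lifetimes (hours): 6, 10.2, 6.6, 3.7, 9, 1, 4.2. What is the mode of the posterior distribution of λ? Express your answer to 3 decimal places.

The Exponential(rate=λ) likelihood is ∝ λ^n e^(−λΣtᵢ). Here n = 7 and Σtᵢ = 6 + 10.2 + 6.6 + 3.7 + 9 + 1 + 4.2 = 40.7.
Posterior ∝ λ^4e^(−10λ) · λ^7e^(−40.7λ) = λ^11e^(−50.7λ), i.e. Gamma(12, 50.7).
Mode = (a−1)/b = 11/50.7 ≈ 0.217.

λ̂_MAP = 0.217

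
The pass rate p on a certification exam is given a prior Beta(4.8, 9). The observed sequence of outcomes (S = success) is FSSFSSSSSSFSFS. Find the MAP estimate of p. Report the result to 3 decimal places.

p̂_MAP = 0.535

Prior: Beta(4.8, 9).
Data: 10 successes in 14 trials (from the sequence). The binomial likelihood contributes p^10(1−p)^4, so the posterior is Beta(4.8+10, 9+4) = Beta(14.8, 13).
For Beta(a, b) with a, b > 1 the mode is (a−1)/(a+b−2) = 13.8/25.8 ≈ 0.535.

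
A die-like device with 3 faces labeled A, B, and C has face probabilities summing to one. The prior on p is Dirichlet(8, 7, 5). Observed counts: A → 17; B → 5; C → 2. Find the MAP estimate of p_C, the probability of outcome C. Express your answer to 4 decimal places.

The posterior is Dirichlet(αᵢ + nᵢ) = Dirichlet(25, 12, 7).
For a Dirichlet(a₁,…,a_K) with all aᵢ > 1, the mode has j-th component (aⱼ − 1)/(Σaᵢ − K).
Here Σaᵢ = 44 and K = 3, so p_C = (7 − 1)/(44 − 3) = 6/41 ≈ 0.1463.

MAP estimate of p_C = 0.1463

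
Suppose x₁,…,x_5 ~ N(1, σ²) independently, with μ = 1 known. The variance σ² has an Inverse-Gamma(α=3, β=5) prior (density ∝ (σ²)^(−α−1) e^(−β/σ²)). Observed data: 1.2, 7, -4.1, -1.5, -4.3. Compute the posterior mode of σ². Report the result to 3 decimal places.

Sum of squared deviations about the known mean: SS = (1.2−1)² + (7−1)² + (-4.1−1)² + (-1.5−1)² + (-4.3−1)² = 96.39.
The Normal likelihood contributes (σ²)^(−n/2) exp(−SS/(2σ²)), so the posterior is Inverse-Gamma(α + n/2, β + SS/2) = Inverse-Gamma(5.5, 53.195).
The mode of Inverse-Gamma(a, b) is b/(a+1) = 53.195/6.5 ≈ 8.184.

σ̂²_MAP = 8.184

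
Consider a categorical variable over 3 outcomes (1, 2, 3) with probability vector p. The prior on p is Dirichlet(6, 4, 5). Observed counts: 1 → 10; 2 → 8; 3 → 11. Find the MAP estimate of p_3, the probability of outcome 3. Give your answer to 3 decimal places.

The posterior is Dirichlet(αᵢ + nᵢ) = Dirichlet(16, 12, 16).
For a Dirichlet(a₁,…,a_K) with all aᵢ > 1, the mode has j-th component (aⱼ − 1)/(Σaᵢ − K).
Here Σaᵢ = 44 and K = 3, so p_3 = (16 − 1)/(44 − 3) = 15/41 ≈ 0.366.

MAP estimate: 0.366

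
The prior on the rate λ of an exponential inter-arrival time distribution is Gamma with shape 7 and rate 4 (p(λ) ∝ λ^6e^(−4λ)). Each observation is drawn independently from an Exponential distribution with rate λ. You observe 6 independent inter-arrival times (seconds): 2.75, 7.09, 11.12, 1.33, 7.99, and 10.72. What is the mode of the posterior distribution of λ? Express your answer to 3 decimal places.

The Exponential(rate=λ) likelihood is ∝ λ^n e^(−λΣtᵢ). Here n = 6 and Σtᵢ = 2.75 + 7.09 + 11.12 + 1.33 + 7.99 + 10.72 = 41.
Posterior ∝ λ^6e^(−4λ) · λ^6e^(−41λ) = λ^12e^(−45λ), i.e. Gamma(13, 45).
Mode = (a−1)/b = 12/45 ≈ 0.267.

λ̂_MAP = 0.267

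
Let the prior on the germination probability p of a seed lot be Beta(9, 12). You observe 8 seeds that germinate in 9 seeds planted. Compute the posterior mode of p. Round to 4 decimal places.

Prior: Beta(9, 12).
Data: 8 successes in 9 trials. The binomial likelihood contributes p^8(1−p)^1, so the posterior is Beta(9+8, 12+1) = Beta(17, 13).
For Beta(a, b) with a, b > 1 the mode is (a−1)/(a+b−2) = 16/28 ≈ 0.5714.

p̂_MAP = 0.5714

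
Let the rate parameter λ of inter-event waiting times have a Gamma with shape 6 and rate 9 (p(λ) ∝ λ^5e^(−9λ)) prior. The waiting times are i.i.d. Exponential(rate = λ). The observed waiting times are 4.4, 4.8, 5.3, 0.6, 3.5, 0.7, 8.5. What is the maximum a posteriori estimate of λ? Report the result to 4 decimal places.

The Exponential(rate=λ) likelihood is ∝ λ^n e^(−λΣtᵢ). Here n = 7 and Σtᵢ = 4.4 + 4.8 + 5.3 + 0.6 + 3.5 + 0.7 + 8.5 = 27.8.
Posterior ∝ λ^5e^(−9λ) · λ^7e^(−27.8λ) = λ^12e^(−36.8λ), i.e. Gamma(13, 36.8).
Mode = (a−1)/b = 12/36.8 ≈ 0.3261.

λ̂_MAP = 0.3261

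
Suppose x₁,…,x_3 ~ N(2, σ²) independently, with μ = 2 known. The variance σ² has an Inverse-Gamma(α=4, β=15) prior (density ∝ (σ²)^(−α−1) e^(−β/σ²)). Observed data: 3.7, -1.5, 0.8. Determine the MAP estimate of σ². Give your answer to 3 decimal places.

Sum of squared deviations about the known mean: SS = (3.7−2)² + (-1.5−2)² + (0.8−2)² = 16.58.
The Normal likelihood contributes (σ²)^(−n/2) exp(−SS/(2σ²)), so the posterior is Inverse-Gamma(α + n/2, β + SS/2) = Inverse-Gamma(5.5, 23.29).
The mode of Inverse-Gamma(a, b) is b/(a+1) = 23.29/6.5 ≈ 3.583.

σ̂²_MAP = 3.583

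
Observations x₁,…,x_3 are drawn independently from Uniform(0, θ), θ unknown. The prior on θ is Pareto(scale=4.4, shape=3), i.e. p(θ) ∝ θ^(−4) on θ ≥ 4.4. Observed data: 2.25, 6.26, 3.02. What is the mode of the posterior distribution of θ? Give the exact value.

θ̂_MAP = 6.26

The Uniform(0, θ) likelihood is θ^(−n) for θ ≥ max(xᵢ), zero otherwise. Here max(xᵢ) = 6.26.
Posterior ∝ θ^(−4) · θ^(−3) = θ^(−7) on θ ≥ max(4.4, 6.26) = 6.26.
This density is strictly decreasing in θ, so the posterior mode lies at the lower boundary of the support.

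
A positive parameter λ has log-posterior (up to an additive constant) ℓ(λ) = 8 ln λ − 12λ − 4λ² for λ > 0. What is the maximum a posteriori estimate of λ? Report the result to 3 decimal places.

λ̂_MAP = 0.500

ℓ'(λ) = 8/λ − 12 − 8λ. Setting this to zero and multiplying by λ: 8λ² + 12λ − 8 = 0.
λ = (−12 + √(12² + 4·8·8)) / (2·8) = (−12 + √400) / 16 = (−12 + 20)/16 = 1/2.
ℓ''(λ) = −8/λ² − 8 < 0, confirming a maximum.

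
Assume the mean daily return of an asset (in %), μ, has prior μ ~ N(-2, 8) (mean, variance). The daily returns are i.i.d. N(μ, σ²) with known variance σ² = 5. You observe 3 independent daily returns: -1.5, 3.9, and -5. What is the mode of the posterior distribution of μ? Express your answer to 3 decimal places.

μ̂_MAP = -1.062

n = 3; x̄ = ((-1.5) + 3.9 + (-5))/3 = -2.6/3 = -13/15 ≈ -0.8667.
For a Normal prior and Normal likelihood with known variance, the posterior is Normal; its mode equals its mean, the precision-weighted average.
Prior precision 1/σ₀² = 1/8 = 0.125; data precision n/σ² = 3/5 = 0.6.
μ̂ = (0.125·(-2) + 0.6·(-13/15)) / (0.125 + 0.6) = (-0.77)/0.725 = -154/145 ≈ -1.062.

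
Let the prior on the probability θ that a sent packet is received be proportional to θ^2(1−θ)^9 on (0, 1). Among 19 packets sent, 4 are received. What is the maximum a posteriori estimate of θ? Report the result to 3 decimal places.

The prior density ∝ θ^2(1−θ)^9 is the kernel of Beta(3, 10).
Data: 4 successes in 19 trials. The binomial likelihood contributes θ^4(1−θ)^15, so the posterior is Beta(3+4, 10+15) = Beta(7, 25).
For Beta(a, b) with a, b > 1 the mode is (a−1)/(a+b−2) = 6/30 ≈ 0.200.

θ̂_MAP = 0.200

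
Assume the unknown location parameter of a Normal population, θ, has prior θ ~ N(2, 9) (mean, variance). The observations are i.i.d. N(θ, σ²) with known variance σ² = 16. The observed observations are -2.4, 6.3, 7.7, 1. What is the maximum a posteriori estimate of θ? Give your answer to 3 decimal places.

θ̂_MAP = 2.796

n = 4; x̄ = ((-2.4) + 6.3 + 7.7 + 1)/4 = 12.6/4 = 3.15.
For a Normal prior and Normal likelihood with known variance, the posterior is Normal; its mode equals its mean, the precision-weighted average.
Prior precision 1/σ₀² = 1/9; data precision n/σ² = 4/16 = 0.25.
θ̂ = ((1/9)·2 + 0.25·3.15) / (1/9 + 0.25) = (727/720)/(13/36) = 727/260 ≈ 2.796.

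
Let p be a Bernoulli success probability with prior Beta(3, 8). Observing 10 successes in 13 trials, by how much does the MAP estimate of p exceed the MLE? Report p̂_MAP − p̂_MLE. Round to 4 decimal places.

MAP − MLE = -0.2238

Posterior is Beta(13, 11); MAP = (13−1)/(24−2) = 12/22 ≈ 0.54545.
MLE ignores the prior: p̂_MLE = k/n = 10/13 ≈ 0.76923.
Difference = 12/22 − 10/13 = -32/143 ≈ -0.2238.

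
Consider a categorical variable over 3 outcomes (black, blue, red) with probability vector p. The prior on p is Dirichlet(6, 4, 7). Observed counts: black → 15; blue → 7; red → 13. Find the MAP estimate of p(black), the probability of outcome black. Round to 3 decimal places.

The posterior is Dirichlet(αᵢ + nᵢ) = Dirichlet(21, 11, 20).
For a Dirichlet(a₁,…,a_K) with all aᵢ > 1, the mode has j-th component (aⱼ − 1)/(Σaᵢ − K).
Here Σaᵢ = 52 and K = 3, so p(black) = (21 − 1)/(52 − 3) = 20/49 ≈ 0.408.

MAP estimate of p(black) = 0.408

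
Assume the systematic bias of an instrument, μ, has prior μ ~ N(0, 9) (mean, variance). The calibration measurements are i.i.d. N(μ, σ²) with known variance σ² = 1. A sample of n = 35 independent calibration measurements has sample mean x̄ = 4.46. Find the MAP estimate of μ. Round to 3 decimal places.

n = 35, x̄ = 4.46.
For a Normal prior and Normal likelihood with known variance, the posterior is Normal; its mode equals its mean, the precision-weighted average.
Prior precision 1/σ₀² = 1/9; data precision n/σ² = 35/1 = 35.
μ̂ = ((1/9)·0 + 35·4.46) / (1/9 + 35) = 156.1/(316/9) = 14049/3160 ≈ 4.446.

μ̂_MAP = 4.446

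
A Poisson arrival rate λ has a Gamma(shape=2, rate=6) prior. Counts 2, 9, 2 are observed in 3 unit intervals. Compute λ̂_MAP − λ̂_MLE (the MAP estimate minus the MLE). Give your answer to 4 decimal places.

Σxᵢ = 13. Posterior is Gamma(15, 9); MAP = (15−1)/9 = 14/9 ≈ 1.55556.
MLE = x̄ = 13/3 ≈ 4.33333.
Difference = 14/9 − 13/3 = -25/9 ≈ -2.7778.

MAP − MLE = -2.7778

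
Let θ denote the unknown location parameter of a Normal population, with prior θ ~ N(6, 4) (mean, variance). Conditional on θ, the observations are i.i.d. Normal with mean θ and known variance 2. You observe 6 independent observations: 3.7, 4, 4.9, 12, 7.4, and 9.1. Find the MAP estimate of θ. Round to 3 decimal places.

n = 6; x̄ = (3.7 + 4 + 4.9 + 12 + 7.4 + 9.1)/6 = 41.1/6 = 6.85.
For a Normal prior and Normal likelihood with known variance, the posterior is Normal; its mode equals its mean, the precision-weighted average.
Prior precision 1/σ₀² = 1/4 = 0.25; data precision n/σ² = 6/2 = 3.
θ̂ = (0.25·6 + 3·6.85) / (0.25 + 3) = 22.05/3.25 = 441/65 ≈ 6.785.

θ̂_MAP = 6.785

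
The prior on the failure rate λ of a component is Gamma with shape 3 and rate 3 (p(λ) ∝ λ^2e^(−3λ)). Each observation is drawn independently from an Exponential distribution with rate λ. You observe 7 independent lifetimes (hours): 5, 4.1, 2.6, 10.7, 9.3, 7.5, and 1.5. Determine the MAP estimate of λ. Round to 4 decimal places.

The Exponential(rate=λ) likelihood is ∝ λ^n e^(−λΣtᵢ). Here n = 7 and Σtᵢ = 5 + 4.1 + 2.6 + 10.7 + 9.3 + 7.5 + 1.5 = 40.7.
Posterior ∝ λ^2e^(−3λ) · λ^7e^(−40.7λ) = λ^9e^(−43.7λ), i.e. Gamma(10, 43.7).
Mode = (a−1)/b = 9/43.7 ≈ 0.2059.

λ̂_MAP = 0.2059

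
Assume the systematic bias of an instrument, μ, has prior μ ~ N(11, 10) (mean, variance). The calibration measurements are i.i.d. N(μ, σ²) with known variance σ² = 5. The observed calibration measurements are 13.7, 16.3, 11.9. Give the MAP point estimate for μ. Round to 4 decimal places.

n = 3; x̄ = (13.7 + 16.3 + 11.9)/3 = 41.9/3 = 419/30 ≈ 13.9667.
For a Normal prior and Normal likelihood with known variance, the posterior is Normal; its mode equals its mean, the precision-weighted average.
Prior precision 1/σ₀² = 1/10 = 0.1; data precision n/σ² = 3/5 = 0.6.
μ̂ = (0.1·11 + 0.6·(419/30)) / (0.1 + 0.6) = 9.48/0.7 = 474/35 ≈ 13.5429.

μ̂_MAP = 13.5429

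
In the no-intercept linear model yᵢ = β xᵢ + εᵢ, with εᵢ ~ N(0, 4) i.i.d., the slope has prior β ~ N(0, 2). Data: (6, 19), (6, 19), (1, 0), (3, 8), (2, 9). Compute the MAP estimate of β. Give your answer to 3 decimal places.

β̂_MAP = 3.068

log p(β | y) = −Σ(yᵢ − βxᵢ)²/(2·4) − β²/(2·2) + const.
Setting the derivative to zero: Σxᵢ(yᵢ − βxᵢ)/4 − β/2 = 0, so β = Σxᵢyᵢ / (Σxᵢ² + σ²/τ²).
Σxᵢyᵢ = 6·19 + 6·19 + 1·0 + 3·8 + 2·9 = 270; Σxᵢ² = 86; σ²/τ² = 2.
β̂_MAP = 270 / (86 + 2) = 270/88 ≈ 3.068.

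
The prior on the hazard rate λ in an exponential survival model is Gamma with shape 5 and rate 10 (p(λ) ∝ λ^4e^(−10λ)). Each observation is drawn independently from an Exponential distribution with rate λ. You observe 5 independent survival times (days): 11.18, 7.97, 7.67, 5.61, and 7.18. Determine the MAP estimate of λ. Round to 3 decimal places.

The Exponential(rate=λ) likelihood is ∝ λ^n e^(−λΣtᵢ). Here n = 5 and Σtᵢ = 11.18 + 7.97 + 7.67 + 5.61 + 7.18 = 39.61.
Posterior ∝ λ^4e^(−10λ) · λ^5e^(−39.61λ) = λ^9e^(−49.61λ), i.e. Gamma(10, 49.61).
Mode = (a−1)/b = 9/49.61 ≈ 0.181.

λ̂_MAP = 0.181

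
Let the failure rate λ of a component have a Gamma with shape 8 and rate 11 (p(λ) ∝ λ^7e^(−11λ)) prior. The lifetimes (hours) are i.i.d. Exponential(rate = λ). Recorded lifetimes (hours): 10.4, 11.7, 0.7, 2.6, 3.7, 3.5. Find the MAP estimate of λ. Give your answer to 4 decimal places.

The Exponential(rate=λ) likelihood is ∝ λ^n e^(−λΣtᵢ). Here n = 6 and Σtᵢ = 10.4 + 11.7 + 0.7 + 2.6 + 3.7 + 3.5 = 32.6.
Posterior ∝ λ^7e^(−11λ) · λ^6e^(−32.6λ) = λ^13e^(−43.6λ), i.e. Gamma(14, 43.6).
Mode = (a−1)/b = 13/43.6 ≈ 0.2982.

λ̂_MAP = 0.2982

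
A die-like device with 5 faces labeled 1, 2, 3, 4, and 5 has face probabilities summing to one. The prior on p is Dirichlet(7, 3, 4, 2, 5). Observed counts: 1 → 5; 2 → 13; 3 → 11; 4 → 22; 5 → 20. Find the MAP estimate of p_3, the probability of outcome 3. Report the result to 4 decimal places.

MAP estimate: 0.1609

The posterior is Dirichlet(αᵢ + nᵢ) = Dirichlet(12, 16, 15, 24, 25).
For a Dirichlet(a₁,…,a_K) with all aᵢ > 1, the mode has j-th component (aⱼ − 1)/(Σaᵢ − K).
Here Σaᵢ = 92 and K = 5, so p_3 = (15 − 1)/(92 − 5) = 14/87 ≈ 0.1609.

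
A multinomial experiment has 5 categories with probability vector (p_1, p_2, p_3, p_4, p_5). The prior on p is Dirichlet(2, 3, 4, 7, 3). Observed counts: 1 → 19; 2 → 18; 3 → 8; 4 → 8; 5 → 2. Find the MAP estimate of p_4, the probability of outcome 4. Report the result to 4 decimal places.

The posterior is Dirichlet(αᵢ + nᵢ) = Dirichlet(21, 21, 12, 15, 5).
For a Dirichlet(a₁,…,a_K) with all aᵢ > 1, the mode has j-th component (aⱼ − 1)/(Σaᵢ − K).
Here Σaᵢ = 74 and K = 5, so p_4 = (15 − 1)/(74 − 5) = 14/69 ≈ 0.2029.

MAP estimate: 0.2029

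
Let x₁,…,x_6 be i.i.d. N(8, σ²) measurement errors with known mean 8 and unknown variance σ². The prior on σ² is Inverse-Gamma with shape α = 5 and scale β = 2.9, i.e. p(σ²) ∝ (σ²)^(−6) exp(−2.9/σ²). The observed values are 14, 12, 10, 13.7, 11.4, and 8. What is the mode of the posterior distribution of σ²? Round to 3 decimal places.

σ̂²_MAP = 5.881

Sum of squared deviations about the known mean: SS = (14−8)² + (12−8)² + (10−8)² + (13.7−8)² + (11.4−8)² + (8−8)² = 100.05.
The Normal likelihood contributes (σ²)^(−n/2) exp(−SS/(2σ²)), so the posterior is Inverse-Gamma(α + n/2, β + SS/2) = Inverse-Gamma(8, 52.925).
The mode of Inverse-Gamma(a, b) is b/(a+1) = 52.925/9 ≈ 5.881.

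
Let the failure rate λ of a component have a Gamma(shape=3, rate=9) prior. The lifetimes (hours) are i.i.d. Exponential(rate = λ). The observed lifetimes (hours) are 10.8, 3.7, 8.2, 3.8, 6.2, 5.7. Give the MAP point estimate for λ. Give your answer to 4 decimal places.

λ̂_MAP = 0.1688

The Exponential(rate=λ) likelihood is ∝ λ^n e^(−λΣtᵢ). Here n = 6 and Σtᵢ = 10.8 + 3.7 + 8.2 + 3.8 + 6.2 + 5.7 = 38.4.
Posterior ∝ λ^2e^(−9λ) · λ^6e^(−38.4λ) = λ^8e^(−47.4λ), i.e. Gamma(9, 47.4).
Mode = (a−1)/b = 8/47.4 ≈ 0.1688.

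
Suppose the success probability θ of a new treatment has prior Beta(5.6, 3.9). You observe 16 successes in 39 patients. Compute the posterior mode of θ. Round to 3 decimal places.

θ̂_MAP = 0.443

Prior: Beta(5.6, 3.9).
Data: 16 successes in 39 trials. The binomial likelihood contributes θ^16(1−θ)^23, so the posterior is Beta(5.6+16, 3.9+23) = Beta(21.6, 26.9).
For Beta(a, b) with a, b > 1 the mode is (a−1)/(a+b−2) = 20.6/46.5 ≈ 0.443.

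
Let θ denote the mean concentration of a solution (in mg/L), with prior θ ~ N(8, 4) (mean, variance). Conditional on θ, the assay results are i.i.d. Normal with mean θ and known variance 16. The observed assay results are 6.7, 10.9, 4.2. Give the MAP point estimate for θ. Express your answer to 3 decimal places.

θ̂_MAP = 7.686

n = 3; x̄ = (6.7 + 10.9 + 4.2)/3 = 21.8/3 = 109/15 ≈ 7.2667.
For a Normal prior and Normal likelihood with known variance, the posterior is Normal; its mode equals its mean, the precision-weighted average.
Prior precision 1/σ₀² = 1/4 = 0.25; data precision n/σ² = 3/16 = 0.1875.
θ̂ = (0.25·8 + 0.1875·(109/15)) / (0.25 + 0.1875) = 3.3625/0.4375 = 269/35 ≈ 7.686.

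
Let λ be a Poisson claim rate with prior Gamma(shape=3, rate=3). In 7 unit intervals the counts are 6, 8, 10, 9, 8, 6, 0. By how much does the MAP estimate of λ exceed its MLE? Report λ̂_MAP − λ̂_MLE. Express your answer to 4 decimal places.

MAP − MLE = -1.8143

Σxᵢ = 47. Posterior is Gamma(50, 10); MAP = (50−1)/10 = 49/10 ≈ 4.90000.
MLE = x̄ = 47/7 ≈ 6.71429.
Difference = 49/10 − 47/7 = -127/70 ≈ -1.8143.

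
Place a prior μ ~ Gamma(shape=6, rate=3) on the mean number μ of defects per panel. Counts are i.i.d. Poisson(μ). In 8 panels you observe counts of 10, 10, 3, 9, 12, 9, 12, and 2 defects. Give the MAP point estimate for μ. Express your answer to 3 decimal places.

μ̂_MAP = 6.545

Σxᵢ = 10+10+3+9+12+9+12+2 = 67, with n = 8.
Posterior ∝ μ^5e^(−3μ) · μ^67e^(−8μ) = μ^72e^(−11μ), i.e. Gamma(shape=73, rate=11).
The mode of a Gamma(a, b) with a ≥ 1 (shape–rate) is (a−1)/b = 72/11 ≈ 6.545.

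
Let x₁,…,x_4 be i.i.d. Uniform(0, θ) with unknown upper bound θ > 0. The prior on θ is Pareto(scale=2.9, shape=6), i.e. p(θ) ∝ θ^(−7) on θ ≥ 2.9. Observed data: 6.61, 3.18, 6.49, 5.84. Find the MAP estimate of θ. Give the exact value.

θ̂_MAP = 6.61

The Uniform(0, θ) likelihood is θ^(−n) for θ ≥ max(xᵢ), zero otherwise. Here max(xᵢ) = 6.61.
Posterior ∝ θ^(−7) · θ^(−4) = θ^(−11) on θ ≥ max(2.9, 6.61) = 6.61.
This density is strictly decreasing in θ, so the posterior mode lies at the lower boundary of the support.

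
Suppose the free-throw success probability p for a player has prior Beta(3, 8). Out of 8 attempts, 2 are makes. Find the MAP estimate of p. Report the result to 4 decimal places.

Prior: Beta(3, 8).
Data: 2 successes in 8 trials. The binomial likelihood contributes p^2(1−p)^6, so the posterior is Beta(3+2, 8+6) = Beta(5, 14).
For Beta(a, b) with a, b > 1 the mode is (a−1)/(a+b−2) = 4/17 ≈ 0.2353.

p̂_MAP = 0.2353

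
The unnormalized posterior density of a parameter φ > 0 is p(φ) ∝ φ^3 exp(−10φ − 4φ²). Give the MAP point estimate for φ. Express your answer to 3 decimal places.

ℓ'(φ) = 3/φ − 10 − 8φ. Setting this to zero and multiplying by φ: 8φ² + 10φ − 3 = 0.
φ = (−10 + √(10² + 4·8·3)) / (2·8) = (−10 + √196) / 16 = (−10 + 14)/16 = 1/4.
ℓ''(φ) = −3/φ² − 8 < 0, confirming a maximum.

φ̂_MAP = 0.250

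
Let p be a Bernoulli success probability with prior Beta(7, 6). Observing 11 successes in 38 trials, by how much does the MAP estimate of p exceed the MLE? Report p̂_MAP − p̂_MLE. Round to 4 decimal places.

MAP − MLE = 0.0575

Posterior is Beta(18, 33); MAP = (18−1)/(51−2) = 17/49 ≈ 0.34694.
MLE ignores the prior: p̂_MLE = k/n = 11/38 ≈ 0.28947.
Difference = 17/49 − 11/38 = 107/1862 ≈ 0.0575.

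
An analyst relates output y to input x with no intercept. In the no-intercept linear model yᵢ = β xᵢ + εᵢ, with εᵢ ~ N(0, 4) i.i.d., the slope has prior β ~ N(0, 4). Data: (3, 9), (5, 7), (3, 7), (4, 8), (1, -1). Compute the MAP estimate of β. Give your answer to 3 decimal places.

β̂_MAP = 1.869

log p(β | y) = −Σ(yᵢ − βxᵢ)²/(2·4) − β²/(2·4) + const.
Setting the derivative to zero: Σxᵢ(yᵢ − βxᵢ)/4 − β/4 = 0, so β = Σxᵢyᵢ / (Σxᵢ² + σ²/τ²).
Σxᵢyᵢ = 3·9 + 5·7 + 3·7 + 4·8 + 1·(-1) = 114; Σxᵢ² = 60; σ²/τ² = 1.
β̂_MAP = 114 / (60 + 1) = 114/61 ≈ 1.869.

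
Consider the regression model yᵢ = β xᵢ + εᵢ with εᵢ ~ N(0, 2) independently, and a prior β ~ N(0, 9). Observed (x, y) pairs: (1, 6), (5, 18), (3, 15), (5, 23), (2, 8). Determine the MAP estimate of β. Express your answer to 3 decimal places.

log p(β | y) = −Σ(yᵢ − βxᵢ)²/(2·2) − β²/(2·9) + const.
Setting the derivative to zero: Σxᵢ(yᵢ − βxᵢ)/2 − β/9 = 0, so β = Σxᵢyᵢ / (Σxᵢ² + σ²/τ²).
Σxᵢyᵢ = 1·6 + 5·18 + 3·15 + 5·23 + 2·8 = 272; Σxᵢ² = 64; σ²/τ² = 2/9.
β̂_MAP = 272 / (64 + 2/9) = 272/(578/9) = 72/17 ≈ 4.235.

β̂_MAP = 4.235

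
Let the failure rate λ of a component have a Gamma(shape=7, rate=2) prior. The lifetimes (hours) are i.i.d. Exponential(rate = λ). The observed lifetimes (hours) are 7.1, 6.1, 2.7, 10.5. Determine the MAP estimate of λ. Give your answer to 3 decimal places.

λ̂_MAP = 0.352

The Exponential(rate=λ) likelihood is ∝ λ^n e^(−λΣtᵢ). Here n = 4 and Σtᵢ = 7.1 + 6.1 + 2.7 + 10.5 = 26.4.
Posterior ∝ λ^6e^(−2λ) · λ^4e^(−26.4λ) = λ^10e^(−28.4λ), i.e. Gamma(11, 28.4).
Mode = (a−1)/b = 10/28.4 ≈ 0.352.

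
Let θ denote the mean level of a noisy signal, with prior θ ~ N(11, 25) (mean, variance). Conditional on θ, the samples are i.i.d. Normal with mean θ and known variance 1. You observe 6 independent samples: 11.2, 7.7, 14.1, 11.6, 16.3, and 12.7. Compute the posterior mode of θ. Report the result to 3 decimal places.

θ̂_MAP = 12.258

n = 6; x̄ = (11.2 + 7.7 + 14.1 + 11.6 + 16.3 + 12.7)/6 = 73.6/6 = 184/15 ≈ 12.2667.
For a Normal prior and Normal likelihood with known variance, the posterior is Normal; its mode equals its mean, the precision-weighted average.
Prior precision 1/σ₀² = 1/25 = 0.04; data precision n/σ² = 6/1 = 6.
θ̂ = (0.04·11 + 6·(184/15)) / (0.04 + 6) = 74.04/6.04 = 1851/151 ≈ 12.258.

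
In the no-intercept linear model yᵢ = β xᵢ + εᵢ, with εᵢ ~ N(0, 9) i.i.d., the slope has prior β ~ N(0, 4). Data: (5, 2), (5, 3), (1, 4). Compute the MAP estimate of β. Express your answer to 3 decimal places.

β̂_MAP = 0.545

log p(β | y) = −Σ(yᵢ − βxᵢ)²/(2·9) − β²/(2·4) + const.
Setting the derivative to zero: Σxᵢ(yᵢ − βxᵢ)/9 − β/4 = 0, so β = Σxᵢyᵢ / (Σxᵢ² + σ²/τ²).
Σxᵢyᵢ = 5·2 + 5·3 + 1·4 = 29; Σxᵢ² = 51; σ²/τ² = 2.25.
β̂_MAP = 29 / (51 + 2.25) = 29/53.25 ≈ 0.545.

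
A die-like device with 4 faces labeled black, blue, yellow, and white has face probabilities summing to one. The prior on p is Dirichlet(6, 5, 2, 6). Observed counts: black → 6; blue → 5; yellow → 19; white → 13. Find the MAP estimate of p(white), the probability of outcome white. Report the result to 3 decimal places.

The posterior is Dirichlet(αᵢ + nᵢ) = Dirichlet(12, 10, 21, 19).
For a Dirichlet(a₁,…,a_K) with all aᵢ > 1, the mode has j-th component (aⱼ − 1)/(Σaᵢ − K).
Here Σaᵢ = 62 and K = 4, so p(white) = (19 − 1)/(62 − 4) = 18/58 ≈ 0.310.

MAP estimate of p(white) = 0.310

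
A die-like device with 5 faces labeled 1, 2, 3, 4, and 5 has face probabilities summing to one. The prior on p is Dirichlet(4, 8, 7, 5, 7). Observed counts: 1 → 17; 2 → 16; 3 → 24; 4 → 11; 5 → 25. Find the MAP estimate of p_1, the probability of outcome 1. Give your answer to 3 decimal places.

MAP estimate: 0.168

The posterior is Dirichlet(αᵢ + nᵢ) = Dirichlet(21, 24, 31, 16, 32).
For a Dirichlet(a₁,…,a_K) with all aᵢ > 1, the mode has j-th component (aⱼ − 1)/(Σaᵢ − K).
Here Σaᵢ = 124 and K = 5, so p_1 = (21 − 1)/(124 − 5) = 20/119 ≈ 0.168.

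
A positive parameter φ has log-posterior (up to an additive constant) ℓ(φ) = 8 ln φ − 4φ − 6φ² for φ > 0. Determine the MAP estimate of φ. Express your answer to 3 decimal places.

ℓ'(φ) = 8/φ − 4 − 12φ. Setting this to zero and multiplying by φ: 12φ² + 4φ − 8 = 0.
φ = (−4 + √(4² + 4·12·8)) / (2·12) = (−4 + √400) / 24 = (−4 + 20)/24 = 2/3.
ℓ''(φ) = −8/φ² − 12 < 0, confirming a maximum.

φ̂_MAP = 0.667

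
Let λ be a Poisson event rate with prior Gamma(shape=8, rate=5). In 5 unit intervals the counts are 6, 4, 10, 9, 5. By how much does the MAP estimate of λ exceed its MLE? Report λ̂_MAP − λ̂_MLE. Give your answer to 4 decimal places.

Σxᵢ = 34. Posterior is Gamma(42, 10); MAP = (42−1)/10 = 41/10 ≈ 4.10000.
MLE = x̄ = 34/5 ≈ 6.80000.
Difference = 41/10 − 34/5 = -27/10 ≈ -2.7000.

MAP − MLE = -2.7000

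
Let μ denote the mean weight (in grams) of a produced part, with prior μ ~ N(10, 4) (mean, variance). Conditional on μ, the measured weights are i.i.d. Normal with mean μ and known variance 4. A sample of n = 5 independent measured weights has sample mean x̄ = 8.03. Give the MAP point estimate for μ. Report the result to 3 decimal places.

n = 5, x̄ = 8.03.
For a Normal prior and Normal likelihood with known variance, the posterior is Normal; its mode equals its mean, the precision-weighted average.
Prior precision 1/σ₀² = 1/4 = 0.25; data precision n/σ² = 5/4 = 1.25.
μ̂ = (0.25·10 + 1.25·8.03) / (0.25 + 1.25) = 12.5375/1.5 = 1003/120 ≈ 8.358.

μ̂_MAP = 8.358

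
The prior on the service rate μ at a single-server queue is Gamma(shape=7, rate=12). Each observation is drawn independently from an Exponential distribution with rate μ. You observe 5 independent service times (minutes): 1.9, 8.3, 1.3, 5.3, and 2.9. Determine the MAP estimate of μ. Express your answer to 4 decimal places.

The Exponential(rate=μ) likelihood is ∝ μ^n e^(−μΣtᵢ). Here n = 5 and Σtᵢ = 1.9 + 8.3 + 1.3 + 5.3 + 2.9 = 19.7.
Posterior ∝ μ^6e^(−12μ) · μ^5e^(−19.7μ) = μ^11e^(−31.7μ), i.e. Gamma(12, 31.7).
Mode = (a−1)/b = 11/31.7 ≈ 0.3470.

μ̂_MAP = 0.3470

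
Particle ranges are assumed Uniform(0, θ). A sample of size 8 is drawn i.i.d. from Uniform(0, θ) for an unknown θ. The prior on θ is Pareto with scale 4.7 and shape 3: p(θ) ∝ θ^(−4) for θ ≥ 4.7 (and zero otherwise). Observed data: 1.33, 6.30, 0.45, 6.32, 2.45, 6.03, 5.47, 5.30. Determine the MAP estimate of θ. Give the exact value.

The Uniform(0, θ) likelihood is θ^(−n) for θ ≥ max(xᵢ), zero otherwise. Here max(xᵢ) = 6.32.
Posterior ∝ θ^(−4) · θ^(−8) = θ^(−12) on θ ≥ max(4.7, 6.32) = 6.32.
This density is strictly decreasing in θ, so the posterior mode lies at the lower boundary of the support.

θ̂_MAP = 6.32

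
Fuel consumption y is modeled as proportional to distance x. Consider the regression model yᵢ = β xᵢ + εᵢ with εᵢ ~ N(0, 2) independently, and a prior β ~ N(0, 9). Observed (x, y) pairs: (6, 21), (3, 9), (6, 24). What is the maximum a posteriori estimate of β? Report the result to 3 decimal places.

β̂_MAP = 3.657

log p(β | y) = −Σ(yᵢ − βxᵢ)²/(2·2) − β²/(2·9) + const.
Setting the derivative to zero: Σxᵢ(yᵢ − βxᵢ)/2 − β/9 = 0, so β = Σxᵢyᵢ / (Σxᵢ² + σ²/τ²).
Σxᵢyᵢ = 6·21 + 3·9 + 6·24 = 297; Σxᵢ² = 81; σ²/τ² = 2/9.
β̂_MAP = 297 / (81 + 2/9) = 297/(731/9) = 2673/731 ≈ 3.657.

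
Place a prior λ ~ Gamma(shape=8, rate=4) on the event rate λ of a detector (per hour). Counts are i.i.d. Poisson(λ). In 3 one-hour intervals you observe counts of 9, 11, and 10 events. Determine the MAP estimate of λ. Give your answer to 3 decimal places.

λ̂_MAP = 5.286

Σxᵢ = 9+11+10 = 30, with n = 3.
Posterior ∝ λ^7e^(−4λ) · λ^30e^(−3λ) = λ^37e^(−7λ), i.e. Gamma(shape=38, rate=7).
The mode of a Gamma(a, b) with a ≥ 1 (shape–rate) is (a−1)/b = 37/7 ≈ 5.286.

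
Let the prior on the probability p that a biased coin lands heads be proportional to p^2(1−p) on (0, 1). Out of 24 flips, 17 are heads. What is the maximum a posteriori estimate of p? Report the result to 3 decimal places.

The prior density ∝ p^2(1−p)^1 is the kernel of Beta(3, 2).
Data: 17 successes in 24 trials. The binomial likelihood contributes p^17(1−p)^7, so the posterior is Beta(3+17, 2+7) = Beta(20, 9).
For Beta(a, b) with a, b > 1 the mode is (a−1)/(a+b−2) = 19/27 ≈ 0.704.

p̂_MAP = 0.704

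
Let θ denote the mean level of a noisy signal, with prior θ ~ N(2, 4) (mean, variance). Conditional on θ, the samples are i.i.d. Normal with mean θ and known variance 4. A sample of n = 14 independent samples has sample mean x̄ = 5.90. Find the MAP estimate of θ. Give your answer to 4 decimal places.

n = 14, x̄ = 5.90.
For a Normal prior and Normal likelihood with known variance, the posterior is Normal; its mode equals its mean, the precision-weighted average.
Prior precision 1/σ₀² = 1/4 = 0.25; data precision n/σ² = 14/4 = 3.5.
θ̂ = (0.25·2 + 3.5·5.9) / (0.25 + 3.5) = 21.15/3.75 = 5.6400.

θ̂_MAP = 5.6400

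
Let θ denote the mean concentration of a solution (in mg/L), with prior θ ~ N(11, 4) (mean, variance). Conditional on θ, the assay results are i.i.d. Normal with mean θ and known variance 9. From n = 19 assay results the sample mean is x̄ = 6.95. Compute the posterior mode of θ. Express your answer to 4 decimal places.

θ̂_MAP = 7.3788

n = 19, x̄ = 6.95.
For a Normal prior and Normal likelihood with known variance, the posterior is Normal; its mode equals its mean, the precision-weighted average.
Prior precision 1/σ₀² = 1/4 = 0.25; data precision n/σ² = 19/9.
θ̂ = (0.25·11 + (19/9)·6.95) / (0.25 + 19/9) = (784/45)/(85/36) = 3136/425 ≈ 7.3788.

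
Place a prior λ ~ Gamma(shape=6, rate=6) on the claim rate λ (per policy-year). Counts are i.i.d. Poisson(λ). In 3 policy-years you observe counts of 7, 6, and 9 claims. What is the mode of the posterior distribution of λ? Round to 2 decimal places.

λ̂_MAP = 3.00

Σxᵢ = 7+6+9 = 22, with n = 3.
Posterior ∝ λ^5e^(−6λ) · λ^22e^(−3λ) = λ^27e^(−9λ), i.e. Gamma(shape=28, rate=9).
The mode of a Gamma(a, b) with a ≥ 1 (shape–rate) is (a−1)/b = 27/9 ≈ 3.00.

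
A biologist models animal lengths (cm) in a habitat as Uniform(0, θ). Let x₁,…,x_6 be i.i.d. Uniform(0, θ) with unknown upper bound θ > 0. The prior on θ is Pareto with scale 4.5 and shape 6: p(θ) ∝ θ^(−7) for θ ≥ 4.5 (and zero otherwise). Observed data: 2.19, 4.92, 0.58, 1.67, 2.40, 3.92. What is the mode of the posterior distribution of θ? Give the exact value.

The Uniform(0, θ) likelihood is θ^(−n) for θ ≥ max(xᵢ), zero otherwise. Here max(xᵢ) = 4.92.
Posterior ∝ θ^(−7) · θ^(−6) = θ^(−13) on θ ≥ max(4.5, 4.92) = 4.92.
This density is strictly decreasing in θ, so the posterior mode lies at the lower boundary of the support.

θ̂_MAP = 4.92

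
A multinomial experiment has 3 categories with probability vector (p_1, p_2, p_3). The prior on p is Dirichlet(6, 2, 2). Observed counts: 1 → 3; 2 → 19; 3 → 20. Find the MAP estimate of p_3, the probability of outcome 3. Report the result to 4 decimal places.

The posterior is Dirichlet(αᵢ + nᵢ) = Dirichlet(9, 21, 22).
For a Dirichlet(a₁,…,a_K) with all aᵢ > 1, the mode has j-th component (aⱼ − 1)/(Σaᵢ − K).
Here Σaᵢ = 52 and K = 3, so p_3 = (22 − 1)/(52 − 3) = 21/49 ≈ 0.4286.

MAP estimate: 0.4286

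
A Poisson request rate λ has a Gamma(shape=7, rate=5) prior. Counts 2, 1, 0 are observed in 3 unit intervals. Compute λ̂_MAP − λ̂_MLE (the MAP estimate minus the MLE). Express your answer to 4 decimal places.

Σxᵢ = 3. Posterior is Gamma(10, 8); MAP = (10−1)/8 = 9/8 ≈ 1.12500.
MLE = x̄ = 3/3 ≈ 1.00000.
Difference = 9/8 − 3/3 = 1/8 ≈ 0.1250.

MAP − MLE = 0.1250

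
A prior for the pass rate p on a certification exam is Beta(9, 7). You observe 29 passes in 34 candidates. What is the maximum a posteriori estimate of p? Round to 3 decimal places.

Prior: Beta(9, 7).
Data: 29 successes in 34 trials. The binomial likelihood contributes p^29(1−p)^5, so the posterior is Beta(9+29, 7+5) = Beta(38, 12).
For Beta(a, b) with a, b > 1 the mode is (a−1)/(a+b−2) = 37/48 ≈ 0.771.

p̂_MAP = 0.771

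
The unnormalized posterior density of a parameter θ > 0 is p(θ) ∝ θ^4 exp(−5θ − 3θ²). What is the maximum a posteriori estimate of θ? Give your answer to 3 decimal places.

θ̂_MAP = 0.500

ℓ'(θ) = 4/θ − 5 − 6θ. Setting this to zero and multiplying by θ: 6θ² + 5θ − 4 = 0.
θ = (−5 + √(5² + 4·6·4)) / (2·6) = (−5 + √121) / 12 = (−5 + 11)/12 = 1/2.
ℓ''(θ) = −4/θ² − 6 < 0, confirming a maximum.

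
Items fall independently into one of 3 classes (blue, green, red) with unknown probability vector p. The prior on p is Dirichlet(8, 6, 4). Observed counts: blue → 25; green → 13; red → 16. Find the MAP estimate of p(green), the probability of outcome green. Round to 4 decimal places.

MAP estimate of p(green) = 0.2609

The posterior is Dirichlet(αᵢ + nᵢ) = Dirichlet(33, 19, 20).
For a Dirichlet(a₁,…,a_K) with all aᵢ > 1, the mode has j-th component (aⱼ − 1)/(Σaᵢ − K).
Here Σaᵢ = 72 and K = 3, so p(green) = (19 − 1)/(72 − 3) = 18/69 ≈ 0.2609.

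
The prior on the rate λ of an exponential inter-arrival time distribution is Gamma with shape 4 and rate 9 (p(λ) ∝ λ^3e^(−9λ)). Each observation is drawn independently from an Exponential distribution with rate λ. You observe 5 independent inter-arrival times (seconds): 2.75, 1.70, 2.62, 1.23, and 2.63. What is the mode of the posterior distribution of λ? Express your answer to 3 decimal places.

λ̂_MAP = 0.401

The Exponential(rate=λ) likelihood is ∝ λ^n e^(−λΣtᵢ). Here n = 5 and Σtᵢ = 2.75 + 1.70 + 2.62 + 1.23 + 2.63 = 10.93.
Posterior ∝ λ^3e^(−9λ) · λ^5e^(−10.93λ) = λ^8e^(−19.93λ), i.e. Gamma(9, 19.93).
Mode = (a−1)/b = 8/19.93 ≈ 0.401.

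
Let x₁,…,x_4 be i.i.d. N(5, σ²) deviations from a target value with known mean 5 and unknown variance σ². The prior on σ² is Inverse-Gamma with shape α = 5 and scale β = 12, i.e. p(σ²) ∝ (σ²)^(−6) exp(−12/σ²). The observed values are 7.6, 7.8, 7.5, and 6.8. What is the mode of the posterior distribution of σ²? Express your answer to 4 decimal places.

Sum of squared deviations about the known mean: SS = (7.6−5)² + (7.8−5)² + (7.5−5)² + (6.8−5)² = 24.09.
The Normal likelihood contributes (σ²)^(−n/2) exp(−SS/(2σ²)), so the posterior is Inverse-Gamma(α + n/2, β + SS/2) = Inverse-Gamma(7, 24.045).
The mode of Inverse-Gamma(a, b) is b/(a+1) = 24.045/8 ≈ 3.0056.

σ̂²_MAP = 3.0056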